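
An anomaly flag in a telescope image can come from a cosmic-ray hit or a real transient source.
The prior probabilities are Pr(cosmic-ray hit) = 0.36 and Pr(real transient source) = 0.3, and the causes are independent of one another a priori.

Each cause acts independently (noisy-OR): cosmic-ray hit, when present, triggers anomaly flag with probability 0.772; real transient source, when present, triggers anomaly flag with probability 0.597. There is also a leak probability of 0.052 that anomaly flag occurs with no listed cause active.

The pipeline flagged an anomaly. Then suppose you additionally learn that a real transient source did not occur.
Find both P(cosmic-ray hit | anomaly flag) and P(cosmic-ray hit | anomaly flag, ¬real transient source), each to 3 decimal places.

Under noisy-OR, P(anomaly flag | causes) = 1 − (1−0.052)·∏(1−qᵢ) over the active causes.
By total probability over the 4 (cosmic-ray hit, real transient source) configurations:
  P(anomaly flag) = 0.052×0.64×0.7 + 0.617956×0.64×0.3 + 0.783856×0.36×0.7 + 0.912894×0.36×0.3
        = 0.023296 + 0.118648 + 0.197532 + 0.098593 = 0.438069
The terms with cosmic-ray hit present sum to 0.296125, so
  P(cosmic-ray hit | anomaly flag) = 0.296125 / 0.438069 ≈ 0.676

With the extra evidence:
Numerator (weight on configurations with cosmic-ray hit): 0.783856×0.36 = 0.282188
Normalizer over all consistent configurations: 0.052×0.64 + 0.783856×0.36 = 0.315468
P(cosmic-ray hit | anomaly flag, ¬real transient source) = 0.282188/0.315468 ≈ 0.895
Ruling out real transient source raises the posterior on cosmic-ray hit — the flip side of explaining away.

P(cosmic-ray hit | anomaly flag) ≈ 0.676; P(cosmic-ray hit | anomaly flag, ¬real transient source) ≈ 0.895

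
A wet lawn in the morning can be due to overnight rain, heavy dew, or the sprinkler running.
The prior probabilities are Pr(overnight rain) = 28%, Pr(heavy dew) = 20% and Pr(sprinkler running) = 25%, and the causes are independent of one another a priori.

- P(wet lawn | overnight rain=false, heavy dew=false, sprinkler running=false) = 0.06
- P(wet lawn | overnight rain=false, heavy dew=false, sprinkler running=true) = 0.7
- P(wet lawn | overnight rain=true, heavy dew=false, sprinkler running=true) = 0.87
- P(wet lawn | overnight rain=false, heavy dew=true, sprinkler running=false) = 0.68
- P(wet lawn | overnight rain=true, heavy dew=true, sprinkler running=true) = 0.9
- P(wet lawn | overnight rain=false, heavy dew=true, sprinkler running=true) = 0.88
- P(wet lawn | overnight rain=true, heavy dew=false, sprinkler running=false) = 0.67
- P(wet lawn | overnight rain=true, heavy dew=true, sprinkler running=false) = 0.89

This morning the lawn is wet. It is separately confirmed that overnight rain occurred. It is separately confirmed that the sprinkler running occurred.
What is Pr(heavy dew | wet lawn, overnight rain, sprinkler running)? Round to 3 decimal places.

For the numerator, keep only heavy dew=true terms: 0.9·0.2 = 0.180000
Denominator P(wet lawn | overnight rain, sprinkler running): 0.87·0.8 + 0.9·0.2 = 0.876000
P(heavy dew | wet lawn, overnight rain, sprinkler running) = 0.180000/0.876000 ≈ 0.205

Pr(heavy dew | wet lawn, overnight rain, sprinkler running) ≈ 0.205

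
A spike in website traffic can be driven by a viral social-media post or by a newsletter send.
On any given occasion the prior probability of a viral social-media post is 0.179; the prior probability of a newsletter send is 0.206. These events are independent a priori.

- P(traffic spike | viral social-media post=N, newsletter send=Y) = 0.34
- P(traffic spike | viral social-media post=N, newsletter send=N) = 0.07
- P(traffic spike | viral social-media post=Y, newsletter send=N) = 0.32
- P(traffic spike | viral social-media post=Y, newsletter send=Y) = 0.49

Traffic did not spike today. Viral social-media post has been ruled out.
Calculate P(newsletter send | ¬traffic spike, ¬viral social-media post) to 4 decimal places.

P(newsletter send | ¬traffic spike, ¬viral social-media post) ≈ 0.1555

Enumerate both values of newsletter send and weight by the priors:
  P(¬traffic spike | ¬viral social-media post) = 0.93·0.794 + 0.66·0.206
        = 0.738420 + 0.135960 = 0.874380
Keeping only the newsletter send-present terms gives 0.135960, so
  P(newsletter send | ¬traffic spike, ¬viral social-media post) = 0.135960 / 0.874380 ≈ 0.1555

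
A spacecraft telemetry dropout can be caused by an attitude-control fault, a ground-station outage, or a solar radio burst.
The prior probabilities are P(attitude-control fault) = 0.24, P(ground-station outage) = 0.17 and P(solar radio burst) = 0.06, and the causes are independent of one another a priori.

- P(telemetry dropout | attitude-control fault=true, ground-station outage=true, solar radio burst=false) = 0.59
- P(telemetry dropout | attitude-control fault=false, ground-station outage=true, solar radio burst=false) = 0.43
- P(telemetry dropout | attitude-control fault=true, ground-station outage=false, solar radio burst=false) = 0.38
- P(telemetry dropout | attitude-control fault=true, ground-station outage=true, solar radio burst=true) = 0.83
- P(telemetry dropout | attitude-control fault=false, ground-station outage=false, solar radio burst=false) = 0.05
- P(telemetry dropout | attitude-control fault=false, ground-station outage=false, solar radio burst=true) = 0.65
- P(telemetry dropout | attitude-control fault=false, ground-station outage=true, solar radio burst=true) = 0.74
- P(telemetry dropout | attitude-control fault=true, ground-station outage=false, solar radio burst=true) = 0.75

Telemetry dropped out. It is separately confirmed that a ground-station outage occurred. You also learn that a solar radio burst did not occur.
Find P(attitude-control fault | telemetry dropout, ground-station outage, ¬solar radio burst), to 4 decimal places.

P(telemetry dropout | ground-station outage, ¬solar radio burst) = 0.43·0.76 + 0.59·0.24 = 0.326800 + 0.141600 = 0.468400
The attitude-control fault-present share is 0.59·0.24 = 0.141600.
P(attitude-control fault | telemetry dropout, ground-station outage, ¬solar radio burst) = 0.141600 / 0.468400 ≈ 0.3023

P(attitude-control fault | telemetry dropout, ground-station outage, ¬solar radio burst) ≈ 0.3023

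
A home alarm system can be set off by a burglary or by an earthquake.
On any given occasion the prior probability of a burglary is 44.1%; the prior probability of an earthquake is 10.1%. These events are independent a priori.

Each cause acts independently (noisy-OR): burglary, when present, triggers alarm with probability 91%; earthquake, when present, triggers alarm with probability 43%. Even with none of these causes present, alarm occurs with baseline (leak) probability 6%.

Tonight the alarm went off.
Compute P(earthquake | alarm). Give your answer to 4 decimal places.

P(earthquake | alarm) ≈ 0.1486

Under noisy-OR, P(alarm | causes) = 1 − (1−0.06)·∏(1−qᵢ) over the active causes.
By total probability over the 4 (burglary, earthquake) configurations:
  P(alarm) = 0.06×0.559×0.899 + 0.4642×0.559×0.101 + 0.9154×0.441×0.899 + 0.951778×0.441×0.101
        = 0.030152 + 0.026208 + 0.362919 + 0.042393 = 0.461672
The terms with earthquake present sum to 0.068601, so
  P(earthquake | alarm) = 0.068601 / 0.461672 ≈ 0.1486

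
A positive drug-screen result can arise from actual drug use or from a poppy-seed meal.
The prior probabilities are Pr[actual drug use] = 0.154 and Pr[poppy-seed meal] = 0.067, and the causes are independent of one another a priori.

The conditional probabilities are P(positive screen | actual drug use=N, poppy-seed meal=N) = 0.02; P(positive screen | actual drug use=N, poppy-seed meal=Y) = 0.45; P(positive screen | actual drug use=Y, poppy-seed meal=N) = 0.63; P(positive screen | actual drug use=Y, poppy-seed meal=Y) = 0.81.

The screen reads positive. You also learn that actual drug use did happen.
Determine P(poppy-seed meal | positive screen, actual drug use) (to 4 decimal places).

P(positive screen | actual drug use) = 0.63*0.933 + 0.81*0.067 = 0.587790 + 0.054270 = 0.642060
Restricting to configurations with poppy-seed meal present: 0.81*0.067 = 0.054270.
P(poppy-seed meal | positive screen, actual drug use) = 0.054270 / 0.642060 ≈ 0.0845

P(poppy-seed meal | positive screen, actual drug use) ≈ 0.0845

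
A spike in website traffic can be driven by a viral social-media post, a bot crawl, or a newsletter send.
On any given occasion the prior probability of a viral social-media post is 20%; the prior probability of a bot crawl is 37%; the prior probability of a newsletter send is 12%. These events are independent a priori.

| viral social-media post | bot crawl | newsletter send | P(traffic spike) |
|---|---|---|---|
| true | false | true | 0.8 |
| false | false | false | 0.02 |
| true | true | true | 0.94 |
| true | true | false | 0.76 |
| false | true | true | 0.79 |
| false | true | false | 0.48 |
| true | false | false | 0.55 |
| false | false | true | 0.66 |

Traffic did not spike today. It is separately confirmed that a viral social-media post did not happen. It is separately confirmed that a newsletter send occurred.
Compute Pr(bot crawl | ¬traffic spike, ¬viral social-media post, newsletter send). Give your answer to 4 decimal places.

Sum P(¬traffic spike|·) weighted by the priors over both values of bot crawl:
  P(¬traffic spike | ¬viral social-media post, newsletter send) = 0.34·0.63 + 0.21·0.37
        = 0.214200 + 0.077700 = 0.291900
Configurations with bot crawl contribute 0.077700, so
  P(bot crawl | ¬traffic spike, ¬viral social-media post, newsletter send) = 0.077700 / 0.291900 ≈ 0.2662

Pr(bot crawl | ¬traffic spike, ¬viral social-media post, newsletter send) ≈ 0.2662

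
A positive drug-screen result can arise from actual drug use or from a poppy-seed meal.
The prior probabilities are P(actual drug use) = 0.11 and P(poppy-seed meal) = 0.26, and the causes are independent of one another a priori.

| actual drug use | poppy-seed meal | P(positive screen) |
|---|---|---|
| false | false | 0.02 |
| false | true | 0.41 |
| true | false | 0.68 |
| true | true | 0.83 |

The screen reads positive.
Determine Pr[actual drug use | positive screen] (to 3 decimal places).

Pr[actual drug use | positive screen] ≈ 0.423

By total probability over the 4 (actual drug use, poppy-seed meal) configurations:
  P(positive screen) = 0.02*0.89*0.74 + 0.41*0.89*0.26 + 0.68*0.11*0.74 + 0.83*0.11*0.26
        = 0.013172 + 0.094874 + 0.055352 + 0.023738 = 0.187136
Keeping only the actual drug use-present terms gives 0.079090, so
  P(actual drug use | positive screen) = 0.079090 / 0.187136 ≈ 0.423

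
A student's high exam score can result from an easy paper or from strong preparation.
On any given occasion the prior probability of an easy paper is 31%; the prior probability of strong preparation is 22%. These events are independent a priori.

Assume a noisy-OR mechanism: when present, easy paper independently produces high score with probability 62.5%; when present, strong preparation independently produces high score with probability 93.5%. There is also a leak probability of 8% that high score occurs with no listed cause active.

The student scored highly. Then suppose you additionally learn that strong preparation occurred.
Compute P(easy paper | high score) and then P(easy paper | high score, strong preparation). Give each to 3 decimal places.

Under noisy-OR, P(high score | causes) = 1 − (1−0.08)·∏(1−qᵢ) over the active causes.
P(high score) = 0.08*0.69*0.78 + 0.9402*0.69*0.22 + 0.655*0.31*0.78 + 0.977575*0.31*0.22 = 0.043056 + 0.142722 + 0.158379 + 0.066671 = 0.410828
The easy paper-present share is 0.158379 + 0.066671 = 0.225050.
P(easy paper | high score) = 0.225050 / 0.410828 ≈ 0.548

Now condition on the additional information:
Numerator (weight on configurations with easy paper): 0.977575*0.31 = 0.303048
Normalizer over all consistent configurations: 0.9402*0.69 + 0.977575*0.31 = 0.951786
P(easy paper | high score, strong preparation) = 0.303048/0.951786 ≈ 0.318

P(easy paper | high score) ≈ 0.548; P(easy paper | high score, strong preparation) ≈ 0.318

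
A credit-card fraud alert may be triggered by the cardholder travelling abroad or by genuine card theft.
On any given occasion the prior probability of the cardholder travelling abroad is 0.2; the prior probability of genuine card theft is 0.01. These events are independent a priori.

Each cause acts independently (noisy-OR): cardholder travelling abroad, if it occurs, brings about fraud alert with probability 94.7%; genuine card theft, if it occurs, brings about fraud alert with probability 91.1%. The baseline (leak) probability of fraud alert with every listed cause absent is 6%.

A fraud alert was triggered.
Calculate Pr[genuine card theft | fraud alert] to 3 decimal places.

Under noisy-OR, P(fraud alert | causes) = 1 − (1−0.06)·∏(1−qᵢ) over the active causes.
Enumerate the 4 (cardholder travelling abroad, genuine card theft) configurations and weight by the priors:
  P(fraud alert) = 0.06*0.8*0.99 + 0.91634*0.8*0.01 + 0.95018*0.2*0.99 + 0.995566*0.2*0.01
        = 0.047520 + 0.007331 + 0.188136 + 0.001991 = 0.244978
Keeping only the genuine card theft-present terms gives 0.009322, so
  P(genuine card theft | fraud alert) = 0.009322 / 0.244978 ≈ 0.038

Pr[genuine card theft | fraud alert] ≈ 0.038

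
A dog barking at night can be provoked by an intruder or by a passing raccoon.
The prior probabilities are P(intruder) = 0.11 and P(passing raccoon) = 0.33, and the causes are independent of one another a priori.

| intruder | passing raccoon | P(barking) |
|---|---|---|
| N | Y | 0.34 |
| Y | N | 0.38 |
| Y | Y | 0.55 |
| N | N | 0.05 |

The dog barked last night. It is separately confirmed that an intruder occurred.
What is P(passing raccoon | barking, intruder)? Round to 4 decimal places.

P(barking | intruder) = 0.38*0.67 + 0.55*0.33 = 0.254600 + 0.181500 = 0.436100
Of this, 0.181500 comes from 0.55*0.33 (the passing raccoon=true cases).
Hence the posterior is 0.181500/0.436100 ≈ 0.4162.

P(passing raccoon | barking, intruder) ≈ 0.4162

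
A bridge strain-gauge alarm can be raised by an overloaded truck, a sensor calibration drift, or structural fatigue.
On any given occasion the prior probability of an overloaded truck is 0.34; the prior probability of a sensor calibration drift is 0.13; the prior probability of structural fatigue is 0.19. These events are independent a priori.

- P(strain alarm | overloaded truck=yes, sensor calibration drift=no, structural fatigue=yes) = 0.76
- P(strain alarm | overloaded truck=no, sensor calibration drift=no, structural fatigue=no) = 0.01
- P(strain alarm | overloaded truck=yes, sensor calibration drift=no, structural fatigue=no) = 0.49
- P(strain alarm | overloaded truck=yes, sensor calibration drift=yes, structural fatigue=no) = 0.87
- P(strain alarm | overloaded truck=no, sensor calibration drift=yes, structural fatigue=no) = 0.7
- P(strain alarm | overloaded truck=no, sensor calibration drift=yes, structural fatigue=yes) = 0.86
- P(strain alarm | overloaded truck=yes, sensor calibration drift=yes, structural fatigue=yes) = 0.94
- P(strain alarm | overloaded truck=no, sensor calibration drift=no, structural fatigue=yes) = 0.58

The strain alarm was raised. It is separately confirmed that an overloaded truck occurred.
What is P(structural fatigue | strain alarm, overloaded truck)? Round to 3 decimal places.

By total probability over the 4 (sensor calibration drift, structural fatigue) configurations:
  P(strain alarm | overloaded truck) = 0.49*0.87*0.81 + 0.76*0.87*0.19 + 0.87*0.13*0.81 + 0.94*0.13*0.19
        = 0.345303 + 0.125628 + 0.091611 + 0.023218 = 0.585760
Configurations with structural fatigue contribute 0.148846, so
  P(structural fatigue | strain alarm, overloaded truck) = 0.148846 / 0.585760 ≈ 0.254

P(structural fatigue | strain alarm, overloaded truck) ≈ 0.254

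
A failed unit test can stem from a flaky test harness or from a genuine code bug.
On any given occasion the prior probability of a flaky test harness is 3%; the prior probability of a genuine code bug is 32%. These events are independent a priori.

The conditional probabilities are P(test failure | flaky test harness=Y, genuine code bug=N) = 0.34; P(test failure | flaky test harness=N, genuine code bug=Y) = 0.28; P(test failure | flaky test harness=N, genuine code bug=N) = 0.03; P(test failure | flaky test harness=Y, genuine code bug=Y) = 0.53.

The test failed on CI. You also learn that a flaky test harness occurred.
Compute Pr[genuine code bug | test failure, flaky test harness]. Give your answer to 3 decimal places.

P(test failure | flaky test harness) = 0.34·0.68 + 0.53·0.32 = 0.231200 + 0.169600 = 0.400800
Of this, 0.169600 comes from 0.53·0.32 (the genuine code bug=true cases).
Hence the posterior is 0.169600/0.400800 ≈ 0.423.

Pr[genuine code bug | test failure, flaky test harness] ≈ 0.423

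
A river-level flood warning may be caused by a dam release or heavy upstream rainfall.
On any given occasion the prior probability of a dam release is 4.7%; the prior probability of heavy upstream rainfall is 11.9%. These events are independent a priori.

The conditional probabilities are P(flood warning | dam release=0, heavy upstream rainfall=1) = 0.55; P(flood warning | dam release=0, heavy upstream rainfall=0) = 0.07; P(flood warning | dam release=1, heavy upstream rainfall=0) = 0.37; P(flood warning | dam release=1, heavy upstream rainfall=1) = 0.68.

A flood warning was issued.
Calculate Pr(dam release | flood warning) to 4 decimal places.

P(flood warning) = 0.07·0.953·0.881 + 0.55·0.953·0.119 + 0.37·0.047·0.881 + 0.68·0.047·0.119 = 0.058772 + 0.062374 + 0.015321 + 0.003803 = 0.140270
Restricting to configurations with dam release present: 0.015321 + 0.003803 = 0.019124.
So P(dam release | flood warning) = 0.019124/0.140270 ≈ 0.1363.

Pr(dam release | flood warning) ≈ 0.1363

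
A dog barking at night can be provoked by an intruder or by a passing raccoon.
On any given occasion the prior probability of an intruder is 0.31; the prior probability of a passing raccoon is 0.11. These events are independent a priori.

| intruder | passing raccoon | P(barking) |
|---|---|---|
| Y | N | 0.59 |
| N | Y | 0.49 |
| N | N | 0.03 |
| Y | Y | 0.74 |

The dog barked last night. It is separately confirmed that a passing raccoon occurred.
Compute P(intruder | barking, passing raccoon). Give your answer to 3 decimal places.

Weight on intruder=true, given the evidence: 0.74×0.31 = 0.229400
Normalizer over all consistent configurations: 0.49×0.69 + 0.74×0.31 = 0.567500
Posterior = 0.229400 / 0.567500 ≈ 0.404

P(intruder | barking, passing raccoon) ≈ 0.404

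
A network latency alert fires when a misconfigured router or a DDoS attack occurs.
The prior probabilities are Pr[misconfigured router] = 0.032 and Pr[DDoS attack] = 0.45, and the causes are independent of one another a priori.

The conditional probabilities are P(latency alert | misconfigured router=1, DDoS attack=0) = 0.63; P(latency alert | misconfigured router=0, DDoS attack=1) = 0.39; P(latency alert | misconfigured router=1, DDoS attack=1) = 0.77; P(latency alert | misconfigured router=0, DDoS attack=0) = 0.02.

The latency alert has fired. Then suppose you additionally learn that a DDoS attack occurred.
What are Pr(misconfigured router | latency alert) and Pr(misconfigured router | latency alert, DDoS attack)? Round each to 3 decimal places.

Pr(misconfigured router | latency alert) ≈ 0.109; Pr(misconfigured router | latency alert, DDoS attack) ≈ 0.061

P(latency alert) = 0.02*0.968*0.55 + 0.39*0.968*0.45 + 0.63*0.032*0.55 + 0.77*0.032*0.45 = 0.010648 + 0.169884 + 0.011088 + 0.011088 = 0.202708
Of this, 0.022176 comes from 0.011088 + 0.011088 (the misconfigured router=true cases).
Hence the posterior is 0.022176/0.202708 ≈ 0.109.

Now also conditioning on DDoS attack=true:
Numerator (weight on configurations with misconfigured router): 0.77×0.032 = 0.024640
The normalizing constant is 0.39×0.968 + 0.77×0.032 = 0.402160
P(misconfigured router | latency alert, DDoS attack) = 0.024640/0.402160 ≈ 0.061
This is intercausal reasoning (explaining away): once DDoS attack accounts for the latency alert, misconfigured router becomes less likely.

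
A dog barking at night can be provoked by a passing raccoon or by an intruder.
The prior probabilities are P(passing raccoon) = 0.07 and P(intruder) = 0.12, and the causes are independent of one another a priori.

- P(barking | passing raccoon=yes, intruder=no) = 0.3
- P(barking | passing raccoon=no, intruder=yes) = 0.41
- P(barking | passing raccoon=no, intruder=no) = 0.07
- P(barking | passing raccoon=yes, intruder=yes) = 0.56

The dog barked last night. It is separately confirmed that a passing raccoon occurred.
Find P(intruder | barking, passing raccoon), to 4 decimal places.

P(intruder | barking, passing raccoon) ≈ 0.2029

Weight on intruder=true, given the evidence: 0.56*0.12 = 0.067200
The normalizing constant is 0.3*0.88 + 0.56*0.12 = 0.331200
Posterior = 0.067200 / 0.331200 ≈ 0.2029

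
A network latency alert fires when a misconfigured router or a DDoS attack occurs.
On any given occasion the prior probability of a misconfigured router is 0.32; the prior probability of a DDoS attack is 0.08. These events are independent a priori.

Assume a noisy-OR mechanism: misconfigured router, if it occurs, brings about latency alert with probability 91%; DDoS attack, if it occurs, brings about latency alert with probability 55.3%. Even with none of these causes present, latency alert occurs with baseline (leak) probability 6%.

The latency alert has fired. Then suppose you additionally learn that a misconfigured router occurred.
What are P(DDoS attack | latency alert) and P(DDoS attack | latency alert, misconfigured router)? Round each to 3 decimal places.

P(DDoS attack | latency alert) ≈ 0.155; P(DDoS attack | latency alert, misconfigured router) ≈ 0.084

Under noisy-OR, P(latency alert | causes) = 1 − (1−0.06)·∏(1−qᵢ) over the active causes.
By total probability over the 4 (misconfigured router, DDoS attack) configurations:
  P(latency alert) = 0.06×0.68×0.92 + 0.57982×0.68×0.08 + 0.9154×0.32×0.92 + 0.962184×0.32×0.08
        = 0.037536 + 0.031542 + 0.269494 + 0.024632 = 0.363204
The terms with DDoS attack present sum to 0.056174, so
  P(DDoS attack | latency alert) = 0.056174 / 0.363204 ≈ 0.155

Now also conditioning on misconfigured router=true:
P(latency alert | misconfigured router) = 0.9154*0.92 + 0.962184*0.08 = 0.842168 + 0.076975 = 0.919143
The DDoS attack-present share is 0.962184*0.08 = 0.076975.
P(DDoS attack | latency alert, misconfigured router) = 0.076975 / 0.919143 ≈ 0.084
— misconfigured router explains away the evidence for DDoS attack.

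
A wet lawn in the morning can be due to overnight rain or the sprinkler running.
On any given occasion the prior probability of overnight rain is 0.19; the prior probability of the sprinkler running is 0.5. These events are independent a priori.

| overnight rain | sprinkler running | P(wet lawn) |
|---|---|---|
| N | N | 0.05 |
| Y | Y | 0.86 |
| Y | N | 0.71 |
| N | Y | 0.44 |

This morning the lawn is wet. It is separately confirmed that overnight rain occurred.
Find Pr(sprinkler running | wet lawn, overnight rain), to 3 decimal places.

P(wet lawn | overnight rain) = 0.71·0.5 + 0.86·0.5 = 0.355000 + 0.430000 = 0.785000
Of this, 0.430000 comes from 0.86·0.5 (the sprinkler running=true cases).
So P(sprinkler running | wet lawn, overnight rain) = 0.430000/0.785000 ≈ 0.548.

Pr(sprinkler running | wet lawn, overnight rain) ≈ 0.548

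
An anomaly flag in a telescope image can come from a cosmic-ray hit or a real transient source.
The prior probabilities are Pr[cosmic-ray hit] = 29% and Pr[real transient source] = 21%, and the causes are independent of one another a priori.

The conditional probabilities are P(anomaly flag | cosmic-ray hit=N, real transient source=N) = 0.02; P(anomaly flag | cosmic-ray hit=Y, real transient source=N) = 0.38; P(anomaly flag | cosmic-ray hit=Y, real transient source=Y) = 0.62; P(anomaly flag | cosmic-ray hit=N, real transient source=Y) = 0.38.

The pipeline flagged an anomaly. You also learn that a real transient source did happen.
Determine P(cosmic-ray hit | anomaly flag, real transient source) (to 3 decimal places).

P(cosmic-ray hit | anomaly flag, real transient source) ≈ 0.400

For the numerator, keep only cosmic-ray hit=true terms: 0.62·0.29 = 0.179800
Normalizer over all consistent configurations: 0.38·0.71 + 0.62·0.29 = 0.449600
Posterior = 0.179800 / 0.449600 ≈ 0.400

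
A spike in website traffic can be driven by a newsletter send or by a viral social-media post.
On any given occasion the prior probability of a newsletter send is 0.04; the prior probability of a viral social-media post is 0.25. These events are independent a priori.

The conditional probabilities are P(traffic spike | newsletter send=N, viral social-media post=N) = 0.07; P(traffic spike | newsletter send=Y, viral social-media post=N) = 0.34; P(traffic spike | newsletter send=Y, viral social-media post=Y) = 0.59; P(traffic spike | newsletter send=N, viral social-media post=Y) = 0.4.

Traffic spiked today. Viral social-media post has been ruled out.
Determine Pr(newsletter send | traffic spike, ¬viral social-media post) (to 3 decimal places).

Weight on newsletter send=true, given the evidence: 0.34*0.04 = 0.013600
The normalizing constant is 0.07*0.96 + 0.34*0.04 = 0.080800
Posterior = 0.013600 / 0.080800 ≈ 0.168

Pr(newsletter send | traffic spike, ¬viral social-media post) ≈ 0.168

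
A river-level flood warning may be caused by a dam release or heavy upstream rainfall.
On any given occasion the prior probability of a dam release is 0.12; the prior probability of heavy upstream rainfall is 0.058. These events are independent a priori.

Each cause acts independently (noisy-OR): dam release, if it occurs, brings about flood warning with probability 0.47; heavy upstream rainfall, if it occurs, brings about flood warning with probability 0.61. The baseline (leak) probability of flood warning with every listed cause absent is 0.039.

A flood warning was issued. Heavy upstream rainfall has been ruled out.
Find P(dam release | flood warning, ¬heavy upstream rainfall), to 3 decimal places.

P(dam release | flood warning, ¬heavy upstream rainfall) ≈ 0.632

Under noisy-OR, P(flood warning | causes) = 1 − (1−0.039)·∏(1−qᵢ) over the active causes.
By total probability over both values of dam release:
  P(flood warning | ¬heavy upstream rainfall) = 0.039*0.88 + 0.49067*0.12
        = 0.034320 + 0.058880 = 0.093200
Configurations with dam release contribute 0.058880, so
  P(dam release | flood warning, ¬heavy upstream rainfall) = 0.058880 / 0.093200 ≈ 0.632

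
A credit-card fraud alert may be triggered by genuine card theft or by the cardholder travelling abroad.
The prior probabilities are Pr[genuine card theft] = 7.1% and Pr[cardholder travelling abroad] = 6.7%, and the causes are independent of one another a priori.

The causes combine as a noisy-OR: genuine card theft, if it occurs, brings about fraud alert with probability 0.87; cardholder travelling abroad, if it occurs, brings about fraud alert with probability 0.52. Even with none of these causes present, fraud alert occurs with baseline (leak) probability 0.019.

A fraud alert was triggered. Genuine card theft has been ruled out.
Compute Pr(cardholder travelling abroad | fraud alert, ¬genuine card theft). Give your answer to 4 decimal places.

Pr(cardholder travelling abroad | fraud alert, ¬genuine card theft) ≈ 0.6666

Under noisy-OR, P(fraud alert | causes) = 1 − (1−0.019)·∏(1−qᵢ) over the active causes.
Sum P(fraud alert|·) weighted by the priors over both values of cardholder travelling abroad:
  P(fraud alert | ¬genuine card theft) = 0.019*0.933 + 0.52912*0.067
        = 0.017727 + 0.035451 = 0.053178
The terms with cardholder travelling abroad present sum to 0.035451, so
  P(cardholder travelling abroad | fraud alert, ¬genuine card theft) = 0.035451 / 0.053178 ≈ 0.6666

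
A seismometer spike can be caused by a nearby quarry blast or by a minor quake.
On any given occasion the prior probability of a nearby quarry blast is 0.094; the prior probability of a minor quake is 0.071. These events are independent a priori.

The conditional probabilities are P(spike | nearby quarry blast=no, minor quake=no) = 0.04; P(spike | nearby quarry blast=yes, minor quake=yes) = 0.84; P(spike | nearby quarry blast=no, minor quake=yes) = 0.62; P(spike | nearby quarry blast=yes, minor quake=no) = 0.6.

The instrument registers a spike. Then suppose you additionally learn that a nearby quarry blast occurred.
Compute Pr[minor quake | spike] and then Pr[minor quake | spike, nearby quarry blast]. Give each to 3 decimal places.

Pr[minor quake | spike] ≈ 0.346; Pr[minor quake | spike, nearby quarry blast] ≈ 0.097

By total probability over the 4 (nearby quarry blast, minor quake) configurations:
  P(spike) = 0.04·0.906·0.929 + 0.62·0.906·0.071 + 0.6·0.094·0.929 + 0.84·0.094·0.071
        = 0.033667 + 0.039882 + 0.052396 + 0.005606 = 0.131551
Configurations with minor quake contribute 0.045488, so
  P(minor quake | spike) = 0.045488 / 0.131551 ≈ 0.346

Now condition on the additional information:
P(spike | nearby quarry blast) = 0.6·0.929 + 0.84·0.071 = 0.557400 + 0.059640 = 0.617040
Restricting to configurations with minor quake present: 0.84·0.071 = 0.059640.
So P(minor quake | spike, nearby quarry blast) = 0.059640/0.617040 ≈ 0.097.
The drop from 0.346 to 0.097 is the explaining-away (discounting) effect.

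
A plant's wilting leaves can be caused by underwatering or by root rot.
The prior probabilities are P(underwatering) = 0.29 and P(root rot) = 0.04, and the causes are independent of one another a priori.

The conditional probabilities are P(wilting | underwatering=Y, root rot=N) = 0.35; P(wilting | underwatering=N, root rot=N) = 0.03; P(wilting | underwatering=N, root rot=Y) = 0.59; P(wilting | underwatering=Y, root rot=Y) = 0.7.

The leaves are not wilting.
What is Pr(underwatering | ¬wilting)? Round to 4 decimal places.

Pr(underwatering | ¬wilting) ≈ 0.2152

By total probability over the 4 (underwatering, root rot) configurations:
  P(¬wilting) = 0.97×0.71×0.96 + 0.41×0.71×0.04 + 0.65×0.29×0.96 + 0.3×0.29×0.04
        = 0.661152 + 0.011644 + 0.180960 + 0.003480 = 0.857236
Configurations with underwatering contribute 0.184440, so
  P(underwatering | ¬wilting) = 0.184440 / 0.857236 ≈ 0.2152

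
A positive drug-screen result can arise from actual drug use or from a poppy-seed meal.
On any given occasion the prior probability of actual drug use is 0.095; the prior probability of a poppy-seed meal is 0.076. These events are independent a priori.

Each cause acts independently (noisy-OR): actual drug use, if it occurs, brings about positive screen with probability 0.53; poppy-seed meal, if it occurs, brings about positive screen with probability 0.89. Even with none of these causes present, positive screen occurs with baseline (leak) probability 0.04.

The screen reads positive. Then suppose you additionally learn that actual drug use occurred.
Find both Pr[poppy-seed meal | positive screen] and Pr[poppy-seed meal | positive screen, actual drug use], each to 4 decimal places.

Under noisy-OR, P(positive screen | causes) = 1 − (1−0.04)·∏(1−qᵢ) over the active causes.
By total probability over the 4 (actual drug use, poppy-seed meal) configurations:
  P(positive screen) = 0.04×0.905×0.924 + 0.8944×0.905×0.076 + 0.5488×0.095×0.924 + 0.950368×0.095×0.076
        = 0.033449 + 0.061517 + 0.048174 + 0.006862 = 0.150002
Keeping only the poppy-seed meal-present terms gives 0.068379, so
  P(poppy-seed meal | positive screen) = 0.068379 / 0.150002 ≈ 0.4559

Now also conditioning on actual drug use=true:
Enumerate both values of poppy-seed meal and weight by the priors:
  P(positive screen | actual drug use) = 0.5488·0.924 + 0.950368·0.076
        = 0.507091 + 0.072228 = 0.579319
The terms with poppy-seed meal present sum to 0.072228, so
  P(poppy-seed meal | positive screen, actual drug use) = 0.072228 / 0.579319 ≈ 0.1247
— actual drug use explains away the evidence for poppy-seed meal.

Pr[poppy-seed meal | positive screen] ≈ 0.4559; Pr[poppy-seed meal | positive screen, actual drug use] ≈ 0.1247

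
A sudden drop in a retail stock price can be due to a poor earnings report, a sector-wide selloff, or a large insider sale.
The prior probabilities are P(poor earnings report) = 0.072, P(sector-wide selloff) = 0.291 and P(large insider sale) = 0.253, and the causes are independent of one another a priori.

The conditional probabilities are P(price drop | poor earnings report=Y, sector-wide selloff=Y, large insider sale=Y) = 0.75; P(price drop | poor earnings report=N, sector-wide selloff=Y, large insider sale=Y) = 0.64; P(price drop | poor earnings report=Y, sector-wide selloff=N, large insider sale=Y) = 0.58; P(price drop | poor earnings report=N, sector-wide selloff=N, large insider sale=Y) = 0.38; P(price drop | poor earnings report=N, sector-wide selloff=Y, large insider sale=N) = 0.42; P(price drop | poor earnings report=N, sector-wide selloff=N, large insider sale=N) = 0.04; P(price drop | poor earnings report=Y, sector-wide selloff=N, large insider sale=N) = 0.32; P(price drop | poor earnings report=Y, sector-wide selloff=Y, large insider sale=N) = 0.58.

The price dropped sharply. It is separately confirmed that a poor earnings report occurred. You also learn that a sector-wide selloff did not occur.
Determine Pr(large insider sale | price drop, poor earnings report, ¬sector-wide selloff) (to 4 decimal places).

Weight on large insider sale=true, given the evidence: 0.58·0.253 = 0.146740
Normalizer over all consistent configurations: 0.32·0.747 + 0.58·0.253 = 0.385780
Posterior = 0.146740 / 0.385780 ≈ 0.3804

Pr(large insider sale | price drop, poor earnings report, ¬sector-wide selloff) ≈ 0.3804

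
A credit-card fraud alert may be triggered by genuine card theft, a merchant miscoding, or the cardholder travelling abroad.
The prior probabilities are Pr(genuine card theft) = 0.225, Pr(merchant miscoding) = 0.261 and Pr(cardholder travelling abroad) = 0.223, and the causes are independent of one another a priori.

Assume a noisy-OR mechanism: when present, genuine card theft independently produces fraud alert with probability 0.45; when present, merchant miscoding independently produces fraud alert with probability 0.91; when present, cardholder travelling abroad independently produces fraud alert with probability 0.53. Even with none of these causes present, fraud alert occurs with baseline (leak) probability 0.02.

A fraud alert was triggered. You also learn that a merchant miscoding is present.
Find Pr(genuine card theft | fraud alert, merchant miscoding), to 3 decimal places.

Under noisy-OR, P(fraud alert | causes) = 1 − (1−0.02)·∏(1−qᵢ) over the active causes.
By total probability over the 4 (genuine card theft, cardholder travelling abroad) configurations:
  P(fraud alert | merchant miscoding) = 0.9118*0.775*0.777 + 0.958546*0.775*0.223 + 0.95149*0.225*0.777 + 0.9772*0.225*0.223
        = 0.549063 + 0.165661 + 0.166344 + 0.049031 = 0.930099
The terms with genuine card theft present sum to 0.215375, so
  P(genuine card theft | fraud alert, merchant miscoding) = 0.215375 / 0.930099 ≈ 0.232

Pr(genuine card theft | fraud alert, merchant miscoding) ≈ 0.232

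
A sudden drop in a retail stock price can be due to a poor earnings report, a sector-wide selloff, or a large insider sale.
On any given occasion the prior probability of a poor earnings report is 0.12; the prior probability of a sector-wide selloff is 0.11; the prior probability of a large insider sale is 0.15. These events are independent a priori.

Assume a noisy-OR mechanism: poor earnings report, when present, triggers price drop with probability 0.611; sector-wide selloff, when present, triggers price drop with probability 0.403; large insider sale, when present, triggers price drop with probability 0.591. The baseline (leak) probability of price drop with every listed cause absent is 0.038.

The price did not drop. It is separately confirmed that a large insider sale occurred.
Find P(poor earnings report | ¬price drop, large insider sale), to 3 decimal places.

P(poor earnings report | ¬price drop, large insider sale) ≈ 0.050

Under noisy-OR, P(price drop | causes) = 1 − (1−0.038)·∏(1−qᵢ) over the active causes.
Sum P(¬price drop|·) weighted by the priors over the 4 (poor earnings report, sector-wide selloff) configurations:
  P(¬price drop | large insider sale) = 0.393458*0.88*0.89 + 0.234894*0.88*0.11 + 0.153055*0.12*0.89 + 0.091374*0.12*0.11
        = 0.308156 + 0.022738 + 0.016346 + 0.001206 = 0.348446
Configurations with poor earnings report contribute 0.017552, so
  P(poor earnings report | ¬price drop, large insider sale) = 0.017552 / 0.348446 ≈ 0.050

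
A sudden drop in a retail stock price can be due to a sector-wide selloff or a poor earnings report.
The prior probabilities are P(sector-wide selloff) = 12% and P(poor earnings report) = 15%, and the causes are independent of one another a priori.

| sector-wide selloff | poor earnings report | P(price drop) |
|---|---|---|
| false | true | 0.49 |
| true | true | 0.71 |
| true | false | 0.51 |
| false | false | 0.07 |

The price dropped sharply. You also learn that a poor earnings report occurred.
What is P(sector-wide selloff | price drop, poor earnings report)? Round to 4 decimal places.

P(price drop | poor earnings report) = 0.49·0.88 + 0.71·0.12 = 0.431200 + 0.085200 = 0.516400
The sector-wide selloff-present share is 0.71·0.12 = 0.085200.
Hence the posterior is 0.085200/0.516400 ≈ 0.1650.

P(sector-wide selloff | price drop, poor earnings report) ≈ 0.1650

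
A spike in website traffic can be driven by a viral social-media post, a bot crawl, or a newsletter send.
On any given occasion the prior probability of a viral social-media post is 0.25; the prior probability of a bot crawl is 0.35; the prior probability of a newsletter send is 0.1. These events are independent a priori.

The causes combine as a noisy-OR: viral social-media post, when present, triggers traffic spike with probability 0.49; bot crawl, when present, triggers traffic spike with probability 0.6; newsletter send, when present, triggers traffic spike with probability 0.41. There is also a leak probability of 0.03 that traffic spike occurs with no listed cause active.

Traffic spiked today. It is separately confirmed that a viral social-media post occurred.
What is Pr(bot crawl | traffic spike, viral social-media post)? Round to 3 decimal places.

Pr(bot crawl | traffic spike, viral social-media post) ≈ 0.454

Under noisy-OR, P(traffic spike | causes) = 1 − (1−0.03)·∏(1−qᵢ) over the active causes.
By total probability over the 4 (bot crawl, newsletter send) configurations:
  P(traffic spike | viral social-media post) = 0.5053*0.65*0.9 + 0.708127*0.65*0.1 + 0.80212*0.35*0.9 + 0.883251*0.35*0.1
        = 0.295600 + 0.046028 + 0.252668 + 0.030914 = 0.625210
The terms with bot crawl present sum to 0.283582, so
  P(bot crawl | traffic spike, viral social-media post) = 0.283582 / 0.625210 ≈ 0.454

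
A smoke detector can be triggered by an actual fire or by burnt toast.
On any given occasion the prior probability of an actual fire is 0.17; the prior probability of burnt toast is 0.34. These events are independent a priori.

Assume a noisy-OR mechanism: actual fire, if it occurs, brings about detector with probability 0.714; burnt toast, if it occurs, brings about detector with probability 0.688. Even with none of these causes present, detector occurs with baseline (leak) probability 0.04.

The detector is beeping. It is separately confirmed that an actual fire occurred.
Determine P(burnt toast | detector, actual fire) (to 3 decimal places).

P(burnt toast | detector, actual fire) ≈ 0.394

Under noisy-OR, P(detector | causes) = 1 − (1−0.04)·∏(1−qᵢ) over the active causes.
P(detector | actual fire) = 0.72544·0.66 + 0.914337·0.34 = 0.478790 + 0.310875 = 0.789665
The burnt toast-present share is 0.914337·0.34 = 0.310875.
P(burnt toast | detector, actual fire) = 0.310875 / 0.789665 ≈ 0.394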